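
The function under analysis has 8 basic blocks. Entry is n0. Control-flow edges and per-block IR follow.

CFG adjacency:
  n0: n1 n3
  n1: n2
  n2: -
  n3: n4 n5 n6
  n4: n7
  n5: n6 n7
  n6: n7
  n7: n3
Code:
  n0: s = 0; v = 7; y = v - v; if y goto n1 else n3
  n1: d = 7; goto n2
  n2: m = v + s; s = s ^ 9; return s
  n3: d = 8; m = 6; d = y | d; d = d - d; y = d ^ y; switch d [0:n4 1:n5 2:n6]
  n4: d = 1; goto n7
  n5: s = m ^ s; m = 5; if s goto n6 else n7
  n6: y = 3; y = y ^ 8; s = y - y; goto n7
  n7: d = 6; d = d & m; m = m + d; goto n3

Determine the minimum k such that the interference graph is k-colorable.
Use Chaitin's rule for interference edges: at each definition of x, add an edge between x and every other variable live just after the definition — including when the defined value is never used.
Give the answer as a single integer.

Answer: 4

Analysis:
Block summaries:
  n0 def {s,v,y} use ∅
  n1 def {d} use ∅
  n2 def {m,s} use {s,v}
  n3 def {d,m,y} use {y}
  n4 def {d} use ∅
  n5 def {m,s} use {m,s}
  n6 def {s,y} use ∅
  n7 def {d,m} use {m}

Backward fixpoint:
  live n0: ∅→{s,v,y}
  live n1: {s,v}→{s,v}
  live n2: {s,v}→∅
  live n3: {s,y}→{m,s,y}
  live n4: {m,s,y}→{m,s,y}
  live n5: {m,s,y}→{m,s,y}
  live n6: {m}→{m,s,y}
  live n7: {m,s,y}→{s,y}

Interfere edges:
  d — {m,s,v,y}
  m — {d,s,y}
  s — {d,m,v,y}
  v — {d,s,y}
  y — {d,m,s,v}

Registers:
  lower bound: {d,m,s,y} mutually conflict ⇒ χ ≥ 4
  assign d→c0 m→c3 s→c1 v→c3 y→c2 — no edge inside a register ⇒ χ ≤ 4
  χ = 4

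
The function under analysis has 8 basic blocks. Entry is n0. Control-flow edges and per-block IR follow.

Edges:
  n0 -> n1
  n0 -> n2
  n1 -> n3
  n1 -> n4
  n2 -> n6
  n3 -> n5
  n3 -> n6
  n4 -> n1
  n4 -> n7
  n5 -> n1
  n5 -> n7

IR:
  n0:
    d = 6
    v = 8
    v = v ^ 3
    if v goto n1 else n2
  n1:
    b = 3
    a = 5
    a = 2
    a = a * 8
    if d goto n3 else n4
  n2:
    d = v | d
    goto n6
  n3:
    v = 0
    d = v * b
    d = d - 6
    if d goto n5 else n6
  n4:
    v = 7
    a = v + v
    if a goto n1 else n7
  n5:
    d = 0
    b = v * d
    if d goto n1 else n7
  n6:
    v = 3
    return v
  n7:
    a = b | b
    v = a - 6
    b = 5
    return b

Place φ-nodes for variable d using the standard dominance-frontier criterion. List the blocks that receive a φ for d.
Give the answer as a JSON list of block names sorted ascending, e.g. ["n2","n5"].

idom tree: n1←n0 n2←n0 n3←n1 n4←n1 n5←n3 n6←n0 n7←n1
Dom∩ at merges:
  n1: preds {n0,n4,n5}: {n0} ∩ {n0,n1,n4} ∩ {n0,n1,n3,n5} = {n0}; idom=n0
  n6: preds {n2,n3}: {n0,n2} ∩ {n0,n1,n3} = {n0}; idom=n0
  n7: preds {n4,n5}: {n0,n1,n4} ∩ {n0,n1,n3,n5} = {n0,n1}; idom=n1

DF derivation:
  n1←n0: walk · to n0
  n1←n4: walk n4→n1 to n0
  n1←n5: walk n5→n3→n1 to n0
  n6←n2: walk n2 to n0
  n6←n3: walk n3→n1 to n0
  n7←n4: walk n4 to n1
  n7←n5: walk n5→n3 to n1
  DF(n0)=∅
  DF(n1)={n1,n6}
  DF(n2)={n6}
  DF(n3)={n1,n6,n7}
  DF(n4)={n1,n7}
  DF(n5)={n1,n7}
  DF(n6)=∅
  DF(n7)=∅

φ for d: defs {n0,n2,n3,n5}
  DF⁺ = {n1,n6,n7}

Answer: ["n1", "n6", "n7"]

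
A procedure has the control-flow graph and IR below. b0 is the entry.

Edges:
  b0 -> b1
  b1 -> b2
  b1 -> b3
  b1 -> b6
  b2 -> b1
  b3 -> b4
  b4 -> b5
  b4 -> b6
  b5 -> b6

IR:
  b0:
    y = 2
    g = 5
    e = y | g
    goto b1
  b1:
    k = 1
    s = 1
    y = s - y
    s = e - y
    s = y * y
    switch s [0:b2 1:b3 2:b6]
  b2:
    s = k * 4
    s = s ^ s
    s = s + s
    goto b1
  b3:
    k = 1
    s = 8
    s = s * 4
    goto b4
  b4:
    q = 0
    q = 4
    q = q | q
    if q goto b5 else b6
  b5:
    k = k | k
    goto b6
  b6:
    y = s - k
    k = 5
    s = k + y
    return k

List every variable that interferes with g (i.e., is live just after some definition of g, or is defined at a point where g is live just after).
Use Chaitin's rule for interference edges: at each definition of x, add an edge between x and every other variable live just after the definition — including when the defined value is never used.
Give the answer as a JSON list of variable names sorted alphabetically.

Answer: ["y"]

Working:
Per-block:
  b0: {e,g,y} / ∅
  b1: {k,s,y} / {e,y}
  b2: {s} / {k}
  b3: {k,s} / ∅
  b4: {q} / ∅
  b5: {k} / {k}
  b6: {k,s,y} / {k,s}

Backward fixpoint:
  b0: in=∅ out={e,y}
  b1: in={e,y} out={e,k,s,y}
  b2: in={e,k,y} out={e,y}
  b3: in=∅ out={k,s}
  b4: in={k,s} out={k,s}
  b5: in={k,s} out={k,s}
  b6: in={k,s} out=∅

Interference:
  e — {k,s,y}
  g — {y}
  k — {e,q,s,y}
  q — {k,s}
  s — {e,k,q,y}
  y — {e,g,k,s}

N(g) = ["y"]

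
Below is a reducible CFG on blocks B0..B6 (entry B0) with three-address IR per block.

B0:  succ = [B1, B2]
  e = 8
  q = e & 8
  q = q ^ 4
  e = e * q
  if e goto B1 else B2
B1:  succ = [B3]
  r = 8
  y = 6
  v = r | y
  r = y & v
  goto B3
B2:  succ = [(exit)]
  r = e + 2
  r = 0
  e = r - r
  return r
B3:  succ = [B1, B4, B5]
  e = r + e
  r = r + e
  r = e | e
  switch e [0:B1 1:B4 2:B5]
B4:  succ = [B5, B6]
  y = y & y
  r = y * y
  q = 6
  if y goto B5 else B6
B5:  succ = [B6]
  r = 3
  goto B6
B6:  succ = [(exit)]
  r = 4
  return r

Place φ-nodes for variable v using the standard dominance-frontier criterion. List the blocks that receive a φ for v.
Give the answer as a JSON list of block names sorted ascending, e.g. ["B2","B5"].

idom tree: B1←B0 B2←B0 B3←B1 B4←B3 B5←B3 B6←B3
Dom at joins:
  B1: preds {B0,B3}: {B0} ∩ {B0,B1,B3} = {B0}; idom=B0
  B5: preds {B3,B4}: {B0,B1,B3} ∩ {B0,B1,B3,B4} = {B0,B1,B3}; idom=B3
  B6: preds {B4,B5}: {B0,B1,B3,B4} ∩ {B0,B1,B3,B5} = {B0,B1,B3}; idom=B3

DF walk-up:
  B1←B0: walk · to B0
  B1←B3: walk B3→B1 to B0
  B5←B3: walk · to B3
  B5←B4: walk B4 to B3
  B6←B4: walk B4 to B3
  B6←B5: walk B5 to B3
  DF(B0)=∅
  DF(B1)={B1}
  DF(B2)=∅
  DF(B3)={B1}
  DF(B4)={B5,B6}
  DF(B5)={B6}
  DF(B6)=∅

φ for v: defs {B1}
  DF⁺ = {B1}

Answer: ["B1"]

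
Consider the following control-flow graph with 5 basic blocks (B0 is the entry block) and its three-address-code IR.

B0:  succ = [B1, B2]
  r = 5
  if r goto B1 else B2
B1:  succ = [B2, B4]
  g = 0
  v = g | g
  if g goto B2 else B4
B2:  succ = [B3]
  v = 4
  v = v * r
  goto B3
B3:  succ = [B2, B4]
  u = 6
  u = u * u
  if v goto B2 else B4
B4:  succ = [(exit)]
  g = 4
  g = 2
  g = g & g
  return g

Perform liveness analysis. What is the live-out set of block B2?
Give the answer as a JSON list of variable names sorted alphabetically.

Answer: ["r", "v"]

Derivation:
def/use:
  B0: def={r} ue=∅
  B1: def={g,v} ue=∅
  B2: def={v} ue={r}
  B3: def={u} ue={v}
  B4: def={g} ue=∅

Live sets:
  live B0: ∅→{r}
  live B1: {r}→{r}
  live B2: {r}→{r,v}
  live B3: {r,v}→{r}
  live B4: ∅→∅

live-out(B2) = ["r", "v"]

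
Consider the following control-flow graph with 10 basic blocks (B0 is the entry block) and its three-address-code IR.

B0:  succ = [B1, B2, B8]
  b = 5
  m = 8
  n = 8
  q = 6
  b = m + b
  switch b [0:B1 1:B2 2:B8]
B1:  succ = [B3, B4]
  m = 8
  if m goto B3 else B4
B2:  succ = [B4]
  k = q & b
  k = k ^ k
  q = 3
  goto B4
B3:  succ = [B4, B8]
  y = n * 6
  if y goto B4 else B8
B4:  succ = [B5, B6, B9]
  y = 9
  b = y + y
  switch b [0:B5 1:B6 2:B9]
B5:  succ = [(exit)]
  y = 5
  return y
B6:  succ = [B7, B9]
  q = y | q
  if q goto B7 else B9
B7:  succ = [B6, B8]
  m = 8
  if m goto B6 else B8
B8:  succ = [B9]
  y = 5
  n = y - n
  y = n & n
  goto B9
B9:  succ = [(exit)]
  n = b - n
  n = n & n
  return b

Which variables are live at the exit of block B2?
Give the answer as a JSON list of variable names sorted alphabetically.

Answer: ["n", "q"]

Working:
def/use:
  B0: def={b,m,n,q} ue=∅
  B1: def={m} ue=∅
  B2: def={k,q} ue={b,q}
  B3: def={y} ue={n}
  B4: def={b,y} ue=∅
  B5: def={y} ue=∅
  B6: def={q} ue={q,y}
  B7: def={m} ue=∅
  B8: def={n,y} ue={n}
  B9: def={n} ue={b,n}

Live sets:
  B0 li=∅ lo={b,n,q}
  B1 li={b,n,q} lo={b,n,q}
  B2 li={b,n,q} lo={n,q}
  B3 li={b,n,q} lo={b,n,q}
  B4 li={n,q} lo={b,n,q,y}
  B5 li=∅ lo=∅
  B6 li={b,n,q,y} lo={b,n,q,y}
  B7 li={b,n,q,y} lo={b,n,q,y}
  B8 li={b,n} lo={b,n}
  B9 li={b,n} lo=∅

live-out(B2) = ["n", "q"]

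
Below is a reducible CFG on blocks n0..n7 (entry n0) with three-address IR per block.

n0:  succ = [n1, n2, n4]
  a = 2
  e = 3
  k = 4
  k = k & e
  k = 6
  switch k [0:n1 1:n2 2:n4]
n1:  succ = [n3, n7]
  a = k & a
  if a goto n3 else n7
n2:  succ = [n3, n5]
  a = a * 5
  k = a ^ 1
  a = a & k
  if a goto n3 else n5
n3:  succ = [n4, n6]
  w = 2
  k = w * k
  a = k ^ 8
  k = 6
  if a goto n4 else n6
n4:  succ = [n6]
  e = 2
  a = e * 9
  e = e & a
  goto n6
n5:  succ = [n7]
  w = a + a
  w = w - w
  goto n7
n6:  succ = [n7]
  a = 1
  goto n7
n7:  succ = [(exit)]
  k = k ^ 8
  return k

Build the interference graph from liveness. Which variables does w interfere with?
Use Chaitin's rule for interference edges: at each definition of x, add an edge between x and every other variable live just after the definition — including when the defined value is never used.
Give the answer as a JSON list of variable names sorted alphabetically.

Answer: ["k"]

Working:
Block summaries:
  n0: {a,e,k} / ∅
  n1: {a} / {a,k}
  n2: {a,k} / {a}
  n3: {a,k,w} / {k}
  n4: {a,e} / ∅
  n5: {w} / {a}
  n6: {a} / ∅
  n7: {k} / {k}

Live sets:
  live n0: ∅→{a,k}
  live n1: {a,k}→{k}
  live n2: {a}→{a,k}
  live n3: {k}→{k}
  live n4: {k}→{k}
  live n5: {a,k}→{k}
  live n6: {k}→{k}
  live n7: {k}→∅

Interfere edges:
  a: {e,k}
  e: {a,k}
  k: {a,e,w}
  w: {k}

N(w) = ["k"]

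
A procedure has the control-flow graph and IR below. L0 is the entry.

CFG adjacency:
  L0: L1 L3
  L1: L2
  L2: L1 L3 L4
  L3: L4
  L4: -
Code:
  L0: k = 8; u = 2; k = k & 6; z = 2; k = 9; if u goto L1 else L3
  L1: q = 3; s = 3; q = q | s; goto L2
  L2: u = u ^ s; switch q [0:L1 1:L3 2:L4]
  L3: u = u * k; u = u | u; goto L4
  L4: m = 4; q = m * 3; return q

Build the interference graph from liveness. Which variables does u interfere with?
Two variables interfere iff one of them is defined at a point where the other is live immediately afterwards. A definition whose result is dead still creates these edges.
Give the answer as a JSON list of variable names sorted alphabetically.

Answer: ["k", "q", "s", "z"]

Analysis:
def/use:
  L0: {k,u,z} / ∅
  L1: {q,s} / ∅
  L2: {u} / {q,s,u}
  L3: {u} / {k,u}
  L4: {m,q} / ∅

Liveness:
  L0: in=∅ out={k,u}
  L1: in={k,u} out={k,q,s,u}
  L2: in={k,q,s,u} out={k,u}
  L3: in={k,u} out=∅
  L4: in=∅ out=∅

Interference:
  k↔{q,s,u}
  m↔∅
  q↔{k,s,u}
  s↔{k,q,u}
  u↔{k,q,s,z}
  z↔{u}

N(u) = ["k", "q", "s", "z"]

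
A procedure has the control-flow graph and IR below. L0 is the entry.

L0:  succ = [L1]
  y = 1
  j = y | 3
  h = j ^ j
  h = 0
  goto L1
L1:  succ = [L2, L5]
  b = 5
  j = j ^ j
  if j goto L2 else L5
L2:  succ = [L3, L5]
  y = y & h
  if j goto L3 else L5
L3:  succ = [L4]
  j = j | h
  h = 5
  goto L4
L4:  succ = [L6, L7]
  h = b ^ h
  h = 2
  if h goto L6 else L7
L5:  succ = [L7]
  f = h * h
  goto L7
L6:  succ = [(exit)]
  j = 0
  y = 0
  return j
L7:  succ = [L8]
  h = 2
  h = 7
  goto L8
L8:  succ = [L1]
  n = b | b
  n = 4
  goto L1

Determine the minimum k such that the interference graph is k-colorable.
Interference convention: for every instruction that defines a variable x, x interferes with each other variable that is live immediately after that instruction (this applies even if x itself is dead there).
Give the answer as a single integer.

def/use:
  L0 def {h,j,y} use ∅
  L1 def {b,j} use {j}
  L2 def {y} use {h,j,y}
  L3 def {h,j} use {h,j}
  L4 def {h} use {b,h}
  L5 def {f} use {h}
  L6 def {j,y} use ∅
  L7 def {h} use ∅
  L8 def {n} use {b}

Liveness:
  live L0: ∅→{h,j,y}
  live L1: {h,j,y}→{b,h,j,y}
  live L2: {b,h,j,y}→{b,h,j,y}
  live L3: {b,h,j,y}→{b,h,j,y}
  live L4: {b,h,j,y}→{b,j,y}
  live L5: {b,h,j,y}→{b,j,y}
  live L6: ∅→∅
  live L7: {b,j,y}→{b,h,j,y}
  live L8: {b,h,j,y}→{h,j,y}

Interfere edges:
  b↔{f,h,j,y}
  f↔{b,j,y}
  h↔{b,j,n,y}
  j↔{b,f,h,n,y}
  n↔{h,j,y}
  y↔{b,f,h,j,n}

Chromatic number:
  clique {b,f,j,y} ⇒ need ≥ 4
  assign b→r2 f→r3 h→r3 j→r0 n→r2 y→r1 — no edge inside a register ⇒ χ ≤ 4
  χ = 4

Answer: 4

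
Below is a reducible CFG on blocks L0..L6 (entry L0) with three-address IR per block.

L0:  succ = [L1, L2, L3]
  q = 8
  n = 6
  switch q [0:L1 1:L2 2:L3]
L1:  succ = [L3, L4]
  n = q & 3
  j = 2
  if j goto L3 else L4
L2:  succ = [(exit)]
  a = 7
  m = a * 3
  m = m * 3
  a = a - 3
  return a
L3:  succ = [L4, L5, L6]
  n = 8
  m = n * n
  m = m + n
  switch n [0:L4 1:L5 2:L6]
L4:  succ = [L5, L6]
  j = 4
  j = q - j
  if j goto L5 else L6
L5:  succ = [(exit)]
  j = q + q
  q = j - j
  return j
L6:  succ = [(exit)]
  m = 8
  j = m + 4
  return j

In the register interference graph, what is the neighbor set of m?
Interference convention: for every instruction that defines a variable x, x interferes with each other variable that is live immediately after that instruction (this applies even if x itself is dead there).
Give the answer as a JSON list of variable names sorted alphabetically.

Block summaries:
  L0: def={n,q} ue=∅
  L1: def={j,n} ue={q}
  L2: def={a,m} ue=∅
  L3: def={m,n} ue=∅
  L4: def={j} ue={q}
  L5: def={j,q} ue={q}
  L6: def={j,m} ue=∅

Liveness:
  live L0: ∅→{q}
  live L1: {q}→{q}
  live L2: ∅→∅
  live L3: {q}→{q}
  live L4: {q}→{q}
  live L5: {q}→∅
  live L6: ∅→∅

Conflict graph:
  a — {m}
  j — {q}
  m — {a,n,q}
  n — {m,q}
  q — {j,m,n}

N(m) = ["a", "n", "q"]

Answer: ["a", "n", "q"]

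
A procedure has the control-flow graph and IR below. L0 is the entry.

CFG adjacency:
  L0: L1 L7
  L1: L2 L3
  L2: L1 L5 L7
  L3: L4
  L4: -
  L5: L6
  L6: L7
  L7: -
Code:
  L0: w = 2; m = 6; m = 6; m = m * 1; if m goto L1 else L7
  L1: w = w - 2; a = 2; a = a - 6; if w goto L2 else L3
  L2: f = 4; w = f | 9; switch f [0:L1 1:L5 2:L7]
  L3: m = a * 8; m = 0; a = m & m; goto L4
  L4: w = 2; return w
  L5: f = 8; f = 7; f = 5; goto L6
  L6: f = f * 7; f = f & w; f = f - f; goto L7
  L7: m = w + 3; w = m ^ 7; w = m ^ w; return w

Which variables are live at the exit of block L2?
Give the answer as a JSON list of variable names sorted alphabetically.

Answer: ["w"]

Analysis:
Block summaries:
  L0 def {m,w} use ∅
  L1 def {a,w} use {w}
  L2 def {f,w} use ∅
  L3 def {a,m} use {a}
  L4 def {w} use ∅
  L5 def {f} use ∅
  L6 def {f} use {f,w}
  L7 def {m,w} use {w}

Liveness:
  live L0: ∅→{w}
  live L1: {w}→{a}
  live L2: ∅→{w}
  live L3: {a}→∅
  live L4: ∅→∅
  live L5: {w}→{f,w}
  live L6: {f,w}→{w}
  live L7: {w}→∅

live-out(L2) = ["w"]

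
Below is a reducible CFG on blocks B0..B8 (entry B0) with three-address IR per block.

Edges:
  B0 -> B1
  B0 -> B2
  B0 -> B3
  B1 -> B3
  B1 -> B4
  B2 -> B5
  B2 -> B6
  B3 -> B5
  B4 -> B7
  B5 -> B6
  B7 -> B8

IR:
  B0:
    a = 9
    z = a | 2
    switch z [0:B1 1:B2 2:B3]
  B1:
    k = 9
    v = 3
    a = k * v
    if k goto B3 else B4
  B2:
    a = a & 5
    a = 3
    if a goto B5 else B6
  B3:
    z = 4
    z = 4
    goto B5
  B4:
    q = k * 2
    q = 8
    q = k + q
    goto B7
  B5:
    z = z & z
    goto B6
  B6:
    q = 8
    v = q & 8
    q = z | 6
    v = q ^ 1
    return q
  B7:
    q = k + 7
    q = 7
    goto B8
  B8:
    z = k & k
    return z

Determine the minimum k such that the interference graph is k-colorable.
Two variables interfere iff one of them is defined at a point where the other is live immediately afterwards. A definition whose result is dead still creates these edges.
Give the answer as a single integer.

Answer: 3

Derivation:
def/use:
  B0: {a,z} / ∅
  B1: {a,k,v} / ∅
  B2: {a} / {a}
  B3: {z} / ∅
  B4: {q} / {k}
  B5: {z} / {z}
  B6: {q,v} / {z}
  B7: {q} / {k}
  B8: {z} / {k}

Backward fixpoint:
  B0 li=∅ lo={a,z}
  B1 li=∅ lo={k}
  B2 li={a,z} lo={z}
  B3 li=∅ lo={z}
  B4 li={k} lo={k}
  B5 li={z} lo={z}
  B6 li={z} lo=∅
  B7 li={k} lo={k}
  B8 li={k} lo=∅

Conflict graph:
  a — {k,z}
  k — {a,q,v}
  q — {k,v,z}
  v — {k,q,z}
  z — {a,q,v}

Registers:
  lower bound: {k,q,v} mutually conflict ⇒ χ ≥ 3
  3-colouring: c0={k,z}  c1={a,q}  c2={v}
  χ = 3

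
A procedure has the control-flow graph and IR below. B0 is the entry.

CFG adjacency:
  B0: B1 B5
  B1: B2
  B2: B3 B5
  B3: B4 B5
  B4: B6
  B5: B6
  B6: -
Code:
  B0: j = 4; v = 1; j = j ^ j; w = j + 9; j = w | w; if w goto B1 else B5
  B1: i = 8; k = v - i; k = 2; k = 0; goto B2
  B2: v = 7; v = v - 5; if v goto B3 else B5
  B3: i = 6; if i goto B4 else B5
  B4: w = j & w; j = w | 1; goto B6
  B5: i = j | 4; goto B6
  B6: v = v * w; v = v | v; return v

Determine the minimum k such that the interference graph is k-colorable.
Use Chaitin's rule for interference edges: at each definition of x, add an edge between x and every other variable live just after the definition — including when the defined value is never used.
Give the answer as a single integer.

Answer: 4

Working:
Block summaries:
  B0: {j,v,w} / ∅
  B1: {i,k} / {v}
  B2: {v} / ∅
  B3: {i} / ∅
  B4: {j,w} / {j,w}
  B5: {i} / {j}
  B6: {v} / {v,w}

Liveness:
  B0 li=∅ lo={j,v,w}
  B1 li={j,v,w} lo={j,w}
  B2 li={j,w} lo={j,v,w}
  B3 li={j,v,w} lo={j,v,w}
  B4 li={j,v,w} lo={v,w}
  B5 li={j,v,w} lo={v,w}
  B6 li={v,w} lo=∅

Conflict graph:
  i↔{j,v,w}
  j↔{i,k,v,w}
  k↔{j,w}
  v↔{i,j,w}
  w↔{i,j,k,v}

Colouring:
  lower bound: {i,j,v,w} mutually conflict ⇒ χ ≥ 4
  4-colouring: c0={j}  c1={w}  c2={i,k}  c3={v}
  χ = 4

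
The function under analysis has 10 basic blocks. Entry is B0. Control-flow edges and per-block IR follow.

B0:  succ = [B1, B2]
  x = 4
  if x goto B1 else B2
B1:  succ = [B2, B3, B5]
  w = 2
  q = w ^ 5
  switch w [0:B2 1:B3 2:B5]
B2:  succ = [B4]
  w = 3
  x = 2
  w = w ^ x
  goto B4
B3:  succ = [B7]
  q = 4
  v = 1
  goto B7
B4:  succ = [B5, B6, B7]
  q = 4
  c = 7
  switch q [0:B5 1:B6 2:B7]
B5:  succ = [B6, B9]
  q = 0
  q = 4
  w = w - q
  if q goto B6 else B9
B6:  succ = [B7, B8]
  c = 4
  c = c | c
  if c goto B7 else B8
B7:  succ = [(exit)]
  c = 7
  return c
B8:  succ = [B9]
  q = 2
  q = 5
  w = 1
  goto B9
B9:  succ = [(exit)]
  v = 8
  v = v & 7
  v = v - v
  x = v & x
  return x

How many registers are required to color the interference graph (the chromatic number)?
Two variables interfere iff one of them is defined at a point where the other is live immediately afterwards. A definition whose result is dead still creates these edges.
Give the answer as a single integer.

Per-block:
  B0: def={x} ue=∅
  B1: def={q,w} ue=∅
  B2: def={w,x} ue=∅
  B3: def={q,v} ue=∅
  B4: def={c,q} ue=∅
  B5: def={q,w} ue={w}
  B6: def={c} ue=∅
  B7: def={c} ue=∅
  B8: def={q,w} ue=∅
  B9: def={v,x} ue={x}

Live sets:
  live B0: ∅→{x}
  live B1: {x}→{w,x}
  live B2: ∅→{w,x}
  live B3: ∅→∅
  live B4: {w,x}→{w,x}
  live B5: {w,x}→{x}
  live B6: {x}→{x}
  live B7: ∅→∅
  live B8: {x}→{x}
  live B9: {x}→∅

Interference:
  c: {q,w,x}
  q: {c,w,x}
  v: {x}
  w: {c,q,x}
  x: {c,q,v,w}

Registers:
  lower bound: {c,q,w,x} mutually conflict ⇒ χ ≥ 4
  4-colouring: c0={x}  c1={c,v}  c2={q}  c3={w}
  χ = 4

Answer: 4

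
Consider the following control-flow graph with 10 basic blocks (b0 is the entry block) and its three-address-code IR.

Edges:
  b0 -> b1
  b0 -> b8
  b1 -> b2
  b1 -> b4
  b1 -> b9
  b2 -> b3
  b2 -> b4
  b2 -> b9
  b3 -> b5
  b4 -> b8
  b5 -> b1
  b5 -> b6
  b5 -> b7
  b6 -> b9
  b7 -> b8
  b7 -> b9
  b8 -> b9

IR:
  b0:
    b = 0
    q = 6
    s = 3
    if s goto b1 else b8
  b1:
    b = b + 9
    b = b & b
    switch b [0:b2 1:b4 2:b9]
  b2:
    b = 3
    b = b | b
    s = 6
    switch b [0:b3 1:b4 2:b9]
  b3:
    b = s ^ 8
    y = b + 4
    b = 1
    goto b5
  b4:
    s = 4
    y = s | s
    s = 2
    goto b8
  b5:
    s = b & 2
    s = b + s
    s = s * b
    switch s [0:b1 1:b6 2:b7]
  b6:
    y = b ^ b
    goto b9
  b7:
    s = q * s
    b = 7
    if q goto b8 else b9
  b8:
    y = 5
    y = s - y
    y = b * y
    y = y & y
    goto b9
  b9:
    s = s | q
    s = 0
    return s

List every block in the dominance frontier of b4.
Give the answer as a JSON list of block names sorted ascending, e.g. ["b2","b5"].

idom tree: b1←b0 b2←b1 b3←b2 b4←b1 b5←b3 b6←b5 b7←b5 b8←b0 b9←b0
Dom∩ at merges:
  b1: preds {b0,b5}: {b0} ∩ {b0,b1,b2,b3,b5} = {b0}; idom=b0
  b4: preds {b1,b2}: {b0,b1} ∩ {b0,b1,b2} = {b0,b1}; idom=b1
  b8: preds {b0,b4,b7}: {b0} ∩ {b0,b1,b4} ∩ {b0,b1,b2,b3,b5,b7} = {b0}; idom=b0
  b9: preds {b1,b2,b6,b7,b8}: {b0,b1} ∩ {b0,b1,b2} ∩ {b0,b1,b2,b3,b5,b6} ∩ {b0,b1,b2,b3,b5,b7} ∩ {b0,b8} = {b0}; idom=b0

DF walk-up:
  b1←b0: walk · to b0
  b1←b5: walk b5→b3→b2→b1 to b0
  b4←b1: walk · to b1
  b4←b2: walk b2 to b1
  b8←b0: walk · to b0
  b8←b4: walk b4→b1 to b0
  b8←b7: walk b7→b5→b3→b2→b1 to b0
  b9←b1: walk b1 to b0
  b9←b2: walk b2→b1 to b0
  b9←b6: walk b6→b5→b3→b2→b1 to b0
  b9←b7: walk b7→b5→b3→b2→b1 to b0
  b9←b8: walk b8 to b0
  DF(b0)=∅
  DF(b1)={b1,b8,b9}
  DF(b2)={b1,b4,b8,b9}
  DF(b3)={b1,b8,b9}
  DF(b4)={b8}
  DF(b5)={b1,b8,b9}
  DF(b6)={b9}
  DF(b7)={b8,b9}
  DF(b8)={b9}
  DF(b9)=∅

DF(b4) = ["b8"]

Answer: ["b8"]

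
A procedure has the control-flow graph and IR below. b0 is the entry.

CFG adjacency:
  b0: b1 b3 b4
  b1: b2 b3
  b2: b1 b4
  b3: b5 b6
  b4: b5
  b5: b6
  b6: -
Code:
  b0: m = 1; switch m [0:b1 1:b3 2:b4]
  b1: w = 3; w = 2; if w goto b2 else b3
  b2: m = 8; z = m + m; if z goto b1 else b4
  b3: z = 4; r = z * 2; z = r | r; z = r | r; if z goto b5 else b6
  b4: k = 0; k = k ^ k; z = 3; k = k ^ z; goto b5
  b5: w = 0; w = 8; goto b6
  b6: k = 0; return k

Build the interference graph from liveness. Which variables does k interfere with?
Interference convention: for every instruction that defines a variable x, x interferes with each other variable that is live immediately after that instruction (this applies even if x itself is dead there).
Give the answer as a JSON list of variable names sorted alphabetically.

Answer: ["z"]

Analysis:
def/use:
  b0: def={m} ue=∅
  b1: def={w} ue=∅
  b2: def={m,z} ue=∅
  b3: def={r,z} ue=∅
  b4: def={k,z} ue=∅
  b5: def={w} ue=∅
  b6: def={k} ue=∅

Liveness:
  b0: in=∅ out=∅
  b1: in=∅ out=∅
  b2: in=∅ out=∅
  b3: in=∅ out=∅
  b4: in=∅ out=∅
  b5: in=∅ out=∅
  b6: in=∅ out=∅

Conflict graph:
  k: {z}
  m: ∅
  r: {z}
  w: ∅
  z: {k,r}

N(k) = ["z"]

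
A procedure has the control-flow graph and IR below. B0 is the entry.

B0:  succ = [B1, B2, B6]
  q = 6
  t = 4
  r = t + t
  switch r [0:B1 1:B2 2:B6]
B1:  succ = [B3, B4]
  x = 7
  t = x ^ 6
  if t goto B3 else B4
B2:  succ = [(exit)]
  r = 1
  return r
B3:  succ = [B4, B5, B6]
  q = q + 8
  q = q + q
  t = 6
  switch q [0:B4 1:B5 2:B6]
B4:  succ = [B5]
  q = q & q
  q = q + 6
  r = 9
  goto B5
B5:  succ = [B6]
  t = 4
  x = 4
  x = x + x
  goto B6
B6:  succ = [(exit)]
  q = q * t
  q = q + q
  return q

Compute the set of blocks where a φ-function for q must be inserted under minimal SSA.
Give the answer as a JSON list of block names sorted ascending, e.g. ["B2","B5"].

idom tree: B1←B0 B2←B0 B3←B1 B4←B1 B5←B1 B6←B0
Dom at joins:
  B4: preds {B1,B3}: {B0,B1} ∩ {B0,B1,B3} = {B0,B1}; idom=B1
  B5: preds {B3,B4}: {B0,B1,B3} ∩ {B0,B1,B4} = {B0,B1}; idom=B1
  B6: preds {B0,B3,B5}: {B0} ∩ {B0,B1,B3} ∩ {B0,B1,B5} = {B0}; idom=B0

DF walk-up:
  B4←B1: walk · to B1
  B4←B3: walk B3 to B1
  B5←B3: walk B3 to B1
  B5←B4: walk B4 to B1
  B6←B0: walk · to B0
  B6←B3: walk B3→B1 to B0
  B6←B5: walk B5→B1 to B0
  B0: DF=∅
  B1: DF={B6}
  B2: DF=∅
  B3: DF={B4,B5,B6}
  B4: DF={B5}
  B5: DF={B6}
  B6: DF=∅

φ for q: defs {B0,B3,B4,B6}
  DF⁺ = {B4,B5,B6}

Answer: ["B4", "B5", "B6"]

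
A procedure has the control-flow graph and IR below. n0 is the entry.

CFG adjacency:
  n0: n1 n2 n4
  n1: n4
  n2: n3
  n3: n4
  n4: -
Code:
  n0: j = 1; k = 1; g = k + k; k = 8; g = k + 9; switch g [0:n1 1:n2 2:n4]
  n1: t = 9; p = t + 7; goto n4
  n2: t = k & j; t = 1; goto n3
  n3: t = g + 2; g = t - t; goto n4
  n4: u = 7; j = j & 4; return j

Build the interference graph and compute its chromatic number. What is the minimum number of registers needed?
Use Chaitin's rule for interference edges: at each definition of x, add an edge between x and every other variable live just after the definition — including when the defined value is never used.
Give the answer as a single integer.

Answer: 3

Derivation:
def/use:
  n0 def {g,j,k} use ∅
  n1 def {p,t} use ∅
  n2 def {t} use {j,k}
  n3 def {g,t} use {g}
  n4 def {j,u} use {j}

Backward fixpoint:
  n0: in=∅ out={g,j,k}
  n1: in={j} out={j}
  n2: in={g,j,k} out={g,j}
  n3: in={g,j} out={j}
  n4: in={j} out=∅

Interference:
  g↔{j,k,t}
  j↔{g,k,p,t,u}
  k↔{g,j}
  p↔{j}
  t↔{g,j}
  u↔{j}

Registers:
  lower bound: {g,j,k} mutually conflict ⇒ χ ≥ 3
  3-colouring: c0={j}  c1={g,p,u}  c2={k,t}
  χ = 3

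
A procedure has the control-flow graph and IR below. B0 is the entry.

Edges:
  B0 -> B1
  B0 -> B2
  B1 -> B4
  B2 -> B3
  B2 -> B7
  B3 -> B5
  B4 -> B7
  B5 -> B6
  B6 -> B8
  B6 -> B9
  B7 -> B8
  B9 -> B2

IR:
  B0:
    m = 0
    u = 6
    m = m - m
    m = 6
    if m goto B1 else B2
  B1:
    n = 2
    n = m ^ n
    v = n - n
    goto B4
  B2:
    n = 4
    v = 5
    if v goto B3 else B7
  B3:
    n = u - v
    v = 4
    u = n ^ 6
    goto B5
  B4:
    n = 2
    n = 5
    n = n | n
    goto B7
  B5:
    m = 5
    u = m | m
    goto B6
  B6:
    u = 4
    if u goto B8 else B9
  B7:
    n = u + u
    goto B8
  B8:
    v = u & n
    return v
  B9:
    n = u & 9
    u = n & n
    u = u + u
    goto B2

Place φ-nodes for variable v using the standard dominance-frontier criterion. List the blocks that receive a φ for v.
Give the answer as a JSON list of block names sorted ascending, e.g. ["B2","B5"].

Answer: ["B2", "B7", "B8"]

Working:
idom tree: B1←B0 B2←B0 B3←B2 B4←B1 B5←B3 B6←B5 B7←B0 B8←B0 B9←B6
Join-block Dom:
  B2: preds {B0,B9}: {B0} ∩ {B0,B2,B3,B5,B6,B9} = {B0}; idom=B0
  B7: preds {B2,B4}: {B0,B2} ∩ {B0,B1,B4} = {B0}; idom=B0
  B8: preds {B6,B7}: {B0,B2,B3,B5,B6} ∩ {B0,B7} = {B0}; idom=B0

Frontier:
  B2←B0: walk · to B0
  B2←B9: walk B9→B6→B5→B3→B2 to B0
  B7←B2: walk B2 to B0
  B7←B4: walk B4→B1 to B0
  B8←B6: walk B6→B5→B3→B2 to B0
  B8←B7: walk B7 to B0
  B0 → ∅
  B1 → {B7}
  B2 → {B2,B7,B8}
  B3 → {B2,B8}
  B4 → {B7}
  B5 → {B2,B8}
  B6 → {B2,B8}
  B7 → {B8}
  B8 → ∅
  B9 → {B2}

φ for v: defs {B1,B2,B3,B8}
  DF⁺ = {B2,B7,B8}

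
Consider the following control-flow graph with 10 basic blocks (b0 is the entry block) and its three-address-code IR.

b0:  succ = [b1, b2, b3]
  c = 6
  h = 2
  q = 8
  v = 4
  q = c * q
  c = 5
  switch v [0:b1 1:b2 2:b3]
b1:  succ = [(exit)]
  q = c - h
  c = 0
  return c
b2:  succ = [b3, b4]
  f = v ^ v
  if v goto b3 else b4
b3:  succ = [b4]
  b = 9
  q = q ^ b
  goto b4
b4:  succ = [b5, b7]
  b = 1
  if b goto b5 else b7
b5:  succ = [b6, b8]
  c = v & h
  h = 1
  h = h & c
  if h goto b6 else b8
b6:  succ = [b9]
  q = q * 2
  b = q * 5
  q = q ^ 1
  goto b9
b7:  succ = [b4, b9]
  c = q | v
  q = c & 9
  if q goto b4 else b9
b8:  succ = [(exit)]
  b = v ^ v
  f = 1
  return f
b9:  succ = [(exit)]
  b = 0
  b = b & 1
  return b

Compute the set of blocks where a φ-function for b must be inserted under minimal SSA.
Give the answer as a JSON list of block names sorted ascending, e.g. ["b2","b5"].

idom tree: b1←b0 b2←b0 b3←b0 b4←b0 b5←b4 b6←b5 b7←b4 b8←b5 b9←b4
Join-block Dom:
  b3: preds {b0,b2}: {b0} ∩ {b0,b2} = {b0}; idom=b0
  b4: preds {b2,b3,b7}: {b0,b2} ∩ {b0,b3} ∩ {b0,b4,b7} = {b0}; idom=b0
  b9: preds {b6,b7}: {b0,b4,b5,b6} ∩ {b0,b4,b7} = {b0,b4}; idom=b4

DF derivation:
  b3←b0: walk · to b0
  b3←b2: walk b2 to b0
  b4←b2: walk b2 to b0
  b4←b3: walk b3 to b0
  b4←b7: walk b7→b4 to b0
  b9←b6: walk b6→b5 to b4
  b9←b7: walk b7 to b4
  DF(b0)=∅
  DF(b1)=∅
  DF(b2)={b3,b4}
  DF(b3)={b4}
  DF(b4)={b4}
  DF(b5)={b9}
  DF(b6)={b9}
  DF(b7)={b4,b9}
  DF(b8)=∅
  DF(b9)=∅

φ for b: defs {b3,b4,b6,b8,b9}
  DF⁺ = {b4,b9}

Answer: ["b4", "b9"]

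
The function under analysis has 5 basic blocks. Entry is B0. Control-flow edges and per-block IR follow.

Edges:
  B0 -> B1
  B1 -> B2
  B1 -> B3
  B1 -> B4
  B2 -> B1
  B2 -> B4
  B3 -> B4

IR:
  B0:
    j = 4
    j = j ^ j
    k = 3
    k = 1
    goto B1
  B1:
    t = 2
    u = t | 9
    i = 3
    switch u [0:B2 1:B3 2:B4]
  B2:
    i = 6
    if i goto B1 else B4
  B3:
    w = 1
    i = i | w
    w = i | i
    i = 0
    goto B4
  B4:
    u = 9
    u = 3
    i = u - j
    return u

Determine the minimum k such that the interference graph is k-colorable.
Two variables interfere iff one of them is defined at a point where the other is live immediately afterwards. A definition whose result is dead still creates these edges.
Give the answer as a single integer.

Per-block:
  B0: def={j,k} ue=∅
  B1: def={i,t,u} ue=∅
  B2: def={i} ue=∅
  B3: def={i,w} ue={i}
  B4: def={i,u} ue={j}

Backward fixpoint:
  B0 li=∅ lo={j}
  B1 li={j} lo={i,j}
  B2 li={j} lo={j}
  B3 li={i,j} lo={j}
  B4 li={j} lo=∅

Conflict graph:
  i↔{j,u,w}
  j↔{i,k,t,u,w}
  k↔{j}
  t↔{j}
  u↔{i,j}
  w↔{i,j}

Chromatic number:
  clique {i,j,u} ⇒ need ≥ 3
  assign i→r1 j→r0 k→r1 t→r1 u→r2 w→r2 — no edge inside a register ⇒ χ ≤ 3
  χ = 3

Answer: 3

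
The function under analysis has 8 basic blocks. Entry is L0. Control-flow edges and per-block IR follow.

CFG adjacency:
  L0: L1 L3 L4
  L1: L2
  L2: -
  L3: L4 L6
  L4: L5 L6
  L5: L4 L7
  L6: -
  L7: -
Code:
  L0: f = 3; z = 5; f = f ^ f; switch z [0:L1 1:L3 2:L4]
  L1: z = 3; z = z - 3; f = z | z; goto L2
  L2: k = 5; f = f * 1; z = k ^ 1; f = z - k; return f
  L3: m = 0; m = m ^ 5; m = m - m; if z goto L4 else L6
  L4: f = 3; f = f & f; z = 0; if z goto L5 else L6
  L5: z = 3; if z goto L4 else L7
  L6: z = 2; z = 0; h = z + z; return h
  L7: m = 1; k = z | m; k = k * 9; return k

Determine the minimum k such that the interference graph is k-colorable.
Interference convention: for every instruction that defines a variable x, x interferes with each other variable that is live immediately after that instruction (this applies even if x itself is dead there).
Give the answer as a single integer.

Answer: 3

Analysis:
Block summaries:
  L0: {f,z} / ∅
  L1: {f,z} / ∅
  L2: {f,k,z} / {f}
  L3: {m} / {z}
  L4: {f,z} / ∅
  L5: {z} / ∅
  L6: {h,z} / ∅
  L7: {k,m} / {z}

Liveness:
  L0: in=∅ out={z}
  L1: in=∅ out={f}
  L2: in={f} out=∅
  L3: in={z} out=∅
  L4: in=∅ out=∅
  L5: in=∅ out={z}
  L6: in=∅ out=∅
  L7: in={z} out=∅

Interfere edges:
  f↔{k,z}
  h↔∅
  k↔{f,z}
  m↔{z}
  z↔{f,k,m}

Colouring:
  lower bound: {f,k,z} mutually conflict ⇒ χ ≥ 3
  3-colouring: R0={h,z}  R1={f,m}  R2={k}
  χ = 3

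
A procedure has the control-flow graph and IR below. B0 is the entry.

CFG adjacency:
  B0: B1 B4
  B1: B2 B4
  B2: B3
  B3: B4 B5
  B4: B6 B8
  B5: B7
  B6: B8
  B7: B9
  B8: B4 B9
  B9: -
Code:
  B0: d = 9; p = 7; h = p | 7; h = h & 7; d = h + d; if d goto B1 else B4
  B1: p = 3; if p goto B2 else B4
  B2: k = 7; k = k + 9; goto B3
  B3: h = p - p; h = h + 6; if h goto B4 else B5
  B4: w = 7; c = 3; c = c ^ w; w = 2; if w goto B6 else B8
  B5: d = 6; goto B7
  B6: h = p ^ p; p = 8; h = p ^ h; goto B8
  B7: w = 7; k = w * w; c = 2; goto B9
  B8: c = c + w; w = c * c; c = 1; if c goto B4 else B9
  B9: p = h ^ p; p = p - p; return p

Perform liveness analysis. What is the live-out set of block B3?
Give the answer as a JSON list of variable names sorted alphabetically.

Answer: ["h", "p"]

Analysis:
def/use:
  B0 def {d,h,p} use ∅
  B1 def {p} use ∅
  B2 def {k} use ∅
  B3 def {h} use {p}
  B4 def {c,w} use ∅
  B5 def {d} use ∅
  B6 def {h,p} use {p}
  B7 def {c,k,w} use ∅
  B8 def {c,w} use {c,w}
  B9 def {p} use {h,p}

Backward fixpoint:
  live B0: ∅→{h,p}
  live B1: {h}→{h,p}
  live B2: {p}→{p}
  live B3: {p}→{h,p}
  live B4: {h,p}→{c,h,p,w}
  live B5: {h,p}→{h,p}
  live B6: {c,p,w}→{c,h,p,w}
  live B7: {h,p}→{h,p}
  live B8: {c,h,p,w}→{h,p}
  live B9: {h,p}→∅

live-out(B3) = ["h", "p"]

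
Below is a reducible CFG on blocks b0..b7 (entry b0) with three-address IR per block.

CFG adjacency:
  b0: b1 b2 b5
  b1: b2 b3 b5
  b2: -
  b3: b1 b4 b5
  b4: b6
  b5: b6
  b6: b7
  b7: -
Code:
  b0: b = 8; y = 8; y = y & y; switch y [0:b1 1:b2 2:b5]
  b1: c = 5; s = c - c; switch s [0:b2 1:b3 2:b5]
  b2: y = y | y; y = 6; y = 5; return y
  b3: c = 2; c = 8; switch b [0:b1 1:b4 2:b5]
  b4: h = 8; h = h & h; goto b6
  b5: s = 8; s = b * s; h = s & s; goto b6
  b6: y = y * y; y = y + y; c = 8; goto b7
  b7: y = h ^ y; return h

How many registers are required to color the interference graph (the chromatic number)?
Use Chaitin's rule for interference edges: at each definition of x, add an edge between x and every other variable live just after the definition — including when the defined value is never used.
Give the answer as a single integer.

Per-block:
  b0: def={b,y} ue=∅
  b1: def={c,s} ue=∅
  b2: def={y} ue={y}
  b3: def={c} ue={b}
  b4: def={h} ue=∅
  b5: def={h,s} ue={b}
  b6: def={c,y} ue={y}
  b7: def={y} ue={h,y}

Liveness:
  b0 li=∅ lo={b,y}
  b1 li={b,y} lo={b,y}
  b2 li={y} lo=∅
  b3 li={b,y} lo={b,y}
  b4 li={y} lo={h,y}
  b5 li={b,y} lo={h,y}
  b6 li={h,y} lo={h,y}
  b7 li={h,y} lo=∅

Interference:
  b: {c,s,y}
  c: {b,h,y}
  h: {c,y}
  s: {b,y}
  y: {b,c,h,s}

Chromatic number:
  lower bound: {b,c,y} mutually conflict ⇒ χ ≥ 3
  assign b→r1 c→r2 h→r1 s→r2 y→r0 — no edge inside a register ⇒ χ ≤ 3
  χ = 3

Answer: 3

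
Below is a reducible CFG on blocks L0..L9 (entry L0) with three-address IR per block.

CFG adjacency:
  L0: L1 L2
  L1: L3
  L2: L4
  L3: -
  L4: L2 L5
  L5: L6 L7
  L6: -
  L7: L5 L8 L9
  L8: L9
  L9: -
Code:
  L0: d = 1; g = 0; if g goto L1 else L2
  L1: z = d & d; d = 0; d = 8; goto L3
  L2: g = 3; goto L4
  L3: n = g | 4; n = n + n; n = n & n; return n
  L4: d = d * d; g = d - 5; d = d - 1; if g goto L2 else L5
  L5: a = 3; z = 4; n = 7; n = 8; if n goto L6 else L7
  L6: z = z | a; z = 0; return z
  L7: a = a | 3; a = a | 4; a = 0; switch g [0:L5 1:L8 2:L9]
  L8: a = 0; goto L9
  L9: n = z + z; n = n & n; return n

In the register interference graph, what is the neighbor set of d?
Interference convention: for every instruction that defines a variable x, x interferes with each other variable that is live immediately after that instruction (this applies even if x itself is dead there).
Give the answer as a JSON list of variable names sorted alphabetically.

Answer: ["g"]

Analysis:
def/use:
  L0 def {d,g} use ∅
  L1 def {d,z} use {d}
  L2 def {g} use ∅
  L3 def {n} use {g}
  L4 def {d,g} use {d}
  L5 def {a,n,z} use ∅
  L6 def {z} use {a,z}
  L7 def {a} use {a,g}
  L8 def {a} use ∅
  L9 def {n} use {z}

Backward fixpoint:
  L0: in=∅ out={d,g}
  L1: in={d,g} out={g}
  L2: in={d} out={d}
  L3: in={g} out=∅
  L4: in={d} out={d,g}
  L5: in={g} out={a,g,z}
  L6: in={a,z} out=∅
  L7: in={a,g,z} out={g,z}
  L8: in={z} out={z}
  L9: in={z} out=∅

Conflict graph:
  a↔{g,n,z}
  d↔{g}
  g↔{a,d,n,z}
  n↔{a,g,z}
  z↔{a,g,n}

N(d) = ["g"]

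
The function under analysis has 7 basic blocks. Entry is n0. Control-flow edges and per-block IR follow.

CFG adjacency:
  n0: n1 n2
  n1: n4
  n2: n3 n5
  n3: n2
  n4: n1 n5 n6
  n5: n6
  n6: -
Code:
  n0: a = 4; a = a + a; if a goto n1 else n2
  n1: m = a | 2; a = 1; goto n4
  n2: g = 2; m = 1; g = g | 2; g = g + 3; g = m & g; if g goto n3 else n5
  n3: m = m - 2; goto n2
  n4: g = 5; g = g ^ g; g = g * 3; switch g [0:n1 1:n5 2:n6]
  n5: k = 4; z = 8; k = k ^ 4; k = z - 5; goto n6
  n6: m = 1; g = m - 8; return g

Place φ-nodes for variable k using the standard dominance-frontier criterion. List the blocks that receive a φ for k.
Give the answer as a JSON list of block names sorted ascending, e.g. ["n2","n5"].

Answer: ["n6"]

Derivation:
idom tree: n1←n0 n2←n0 n3←n2 n4←n1 n5←n0 n6←n0
Dom∩ at merges:
  n1: preds {n0,n4}: {n0} ∩ {n0,n1,n4} = {n0}; idom=n0
  n2: preds {n0,n3}: {n0} ∩ {n0,n2,n3} = {n0}; idom=n0
  n5: preds {n2,n4}: {n0,n2} ∩ {n0,n1,n4} = {n0}; idom=n0
  n6: preds {n4,n5}: {n0,n1,n4} ∩ {n0,n5} = {n0}; idom=n0

Frontier:
  n1←n0: walk · to n0
  n1←n4: walk n4→n1 to n0
  n2←n0: walk · to n0
  n2←n3: walk n3→n2 to n0
  n5←n2: walk n2 to n0
  n5←n4: walk n4→n1 to n0
  n6←n4: walk n4→n1 to n0
  n6←n5: walk n5 to n0
  n0 → ∅
  n1 → {n1,n5,n6}
  n2 → {n2,n5}
  n3 → {n2}
  n4 → {n1,n5,n6}
  n5 → {n6}
  n6 → ∅

φ for k: defs {n5}
  DF⁺ = {n6}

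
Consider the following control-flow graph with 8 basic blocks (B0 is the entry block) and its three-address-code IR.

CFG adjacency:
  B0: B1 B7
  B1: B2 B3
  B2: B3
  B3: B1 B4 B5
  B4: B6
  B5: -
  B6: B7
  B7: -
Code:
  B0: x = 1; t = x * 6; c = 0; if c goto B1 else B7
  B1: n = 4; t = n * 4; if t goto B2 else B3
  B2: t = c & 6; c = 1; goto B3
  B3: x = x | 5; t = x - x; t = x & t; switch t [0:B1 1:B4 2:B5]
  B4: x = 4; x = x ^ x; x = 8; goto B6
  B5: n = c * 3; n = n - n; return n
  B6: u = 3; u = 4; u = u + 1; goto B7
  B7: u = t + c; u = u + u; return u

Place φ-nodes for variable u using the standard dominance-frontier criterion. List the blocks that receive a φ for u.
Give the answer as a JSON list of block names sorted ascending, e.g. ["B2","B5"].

Answer: ["B7"]

Derivation:
idom tree: B1←B0 B2←B1 B3←B1 B4←B3 B5←B3 B6←B4 B7←B0
Dom at joins:
  B1: preds {B0,B3}: {B0} ∩ {B0,B1,B3} = {B0}; idom=B0
  B3: preds {B1,B2}: {B0,B1} ∩ {B0,B1,B2} = {B0,B1}; idom=B1
  B7: preds {B0,B6}: {B0} ∩ {B0,B1,B3,B4,B6} = {B0}; idom=B0

Frontier:
  join B1 pred B0: · stop@B0
  join B1 pred B3: B3→B1 stop@B0
  join B3 pred B1: · stop@B1
  join B3 pred B2: B2 stop@B1
  join B7 pred B0: · stop@B0
  join B7 pred B6: B6→B4→B3→B1 stop@B0
  B0: DF=∅
  B1: DF={B1,B7}
  B2: DF={B3}
  B3: DF={B1,B7}
  B4: DF={B7}
  B5: DF=∅
  B6: DF={B7}
  B7: DF=∅

φ for u: defs {B6,B7}
  DF⁺ = {B7}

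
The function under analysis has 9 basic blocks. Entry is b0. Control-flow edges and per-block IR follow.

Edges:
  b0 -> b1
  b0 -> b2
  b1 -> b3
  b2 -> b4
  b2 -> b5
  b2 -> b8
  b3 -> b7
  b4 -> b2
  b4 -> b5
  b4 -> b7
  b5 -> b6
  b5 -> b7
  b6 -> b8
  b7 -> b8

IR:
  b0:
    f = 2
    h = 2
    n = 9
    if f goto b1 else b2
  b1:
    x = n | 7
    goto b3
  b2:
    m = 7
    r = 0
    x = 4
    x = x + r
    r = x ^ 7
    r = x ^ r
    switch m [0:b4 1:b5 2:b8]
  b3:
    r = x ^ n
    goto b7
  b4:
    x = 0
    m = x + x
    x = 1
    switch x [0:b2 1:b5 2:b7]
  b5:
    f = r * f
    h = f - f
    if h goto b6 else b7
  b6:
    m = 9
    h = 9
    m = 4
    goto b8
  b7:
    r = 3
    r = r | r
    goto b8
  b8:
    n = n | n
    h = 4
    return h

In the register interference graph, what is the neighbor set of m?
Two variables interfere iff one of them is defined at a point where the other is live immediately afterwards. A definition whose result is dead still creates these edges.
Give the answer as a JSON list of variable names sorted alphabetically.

Block summaries:
  b0: {f,h,n} / ∅
  b1: {x} / {n}
  b2: {m,r,x} / ∅
  b3: {r} / {n,x}
  b4: {m,x} / ∅
  b5: {f,h} / {f,r}
  b6: {h,m} / ∅
  b7: {r} / ∅
  b8: {h,n} / {n}

Backward fixpoint:
  b0: in=∅ out={f,n}
  b1: in={n} out={n,x}
  b2: in={f,n} out={f,n,r}
  b3: in={n,x} out={n}
  b4: in={f,n,r} out={f,n,r}
  b5: in={f,n,r} out={n}
  b6: in={n} out={n}
  b7: in={n} out={n}
  b8: in={n} out=∅

Interfere edges:
  f↔{h,m,n,r,x}
  h↔{f,n}
  m↔{f,n,r,x}
  n↔{f,h,m,r,x}
  r↔{f,m,n,x}
  x↔{f,m,n,r}

N(m) = ["f", "n", "r", "x"]

Answer: ["f", "n", "r", "x"]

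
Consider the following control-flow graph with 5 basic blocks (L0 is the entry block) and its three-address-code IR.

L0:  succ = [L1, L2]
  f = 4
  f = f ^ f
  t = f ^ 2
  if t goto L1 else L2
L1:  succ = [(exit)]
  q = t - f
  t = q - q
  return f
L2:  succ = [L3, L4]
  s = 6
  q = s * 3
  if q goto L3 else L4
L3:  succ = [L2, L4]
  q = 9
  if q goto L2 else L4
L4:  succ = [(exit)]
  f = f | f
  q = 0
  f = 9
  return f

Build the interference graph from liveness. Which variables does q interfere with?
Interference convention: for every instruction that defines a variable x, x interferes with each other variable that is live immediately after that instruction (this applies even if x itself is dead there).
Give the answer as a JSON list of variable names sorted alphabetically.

Answer: ["f"]

Derivation:
Block summaries:
  L0: {f,t} / ∅
  L1: {q,t} / {f,t}
  L2: {q,s} / ∅
  L3: {q} / ∅
  L4: {f,q} / {f}

Liveness:
  L0 li=∅ lo={f,t}
  L1 li={f,t} lo=∅
  L2 li={f} lo={f}
  L3 li={f} lo={f}
  L4 li={f} lo=∅

Conflict graph:
  f: {q,s,t}
  q: {f}
  s: {f}
  t: {f}

N(q) = ["f"]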